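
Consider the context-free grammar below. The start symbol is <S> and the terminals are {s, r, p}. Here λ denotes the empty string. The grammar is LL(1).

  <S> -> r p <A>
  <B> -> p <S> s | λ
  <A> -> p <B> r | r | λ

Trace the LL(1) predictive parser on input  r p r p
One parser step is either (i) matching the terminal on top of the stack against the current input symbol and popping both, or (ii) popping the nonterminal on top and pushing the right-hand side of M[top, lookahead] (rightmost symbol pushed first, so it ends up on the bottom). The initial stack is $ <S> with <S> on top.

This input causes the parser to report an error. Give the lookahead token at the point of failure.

p

     Stack      Input      Action
  1  $ <S>      r p r p $  expand <S> -> r p <A>
  2  $ <A> p r  r p r p $  match r
  3  $ <A> p    p r p $    match p
  4  $ <A>      r p $      expand <A> -> r
  5  $ r        r p $      match r
  6  $          p $        error: stack empty but input remains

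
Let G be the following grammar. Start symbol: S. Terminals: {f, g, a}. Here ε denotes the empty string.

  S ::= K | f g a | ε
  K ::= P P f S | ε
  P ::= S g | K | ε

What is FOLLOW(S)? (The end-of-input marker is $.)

{$, f, g}

FIRST(S) = {ε, f, g}  (via K)
FIRST(K) = {ε, f, g}  (via P P f S)
FIRST(P) = {ε, f, g}  (via S g, K)
FOLLOW(S) includes $ since S is the start symbol.
FOLLOW(P): in K::=P P f S (occurrence 1), P is followed by P f S with FIRST {f, g}; in K::=P P f S (occurrence 2), P is followed by f S with FIRST {f}. Thus FOLLOW(P) = {f, g}.
FOLLOW(S): in K::=P P f S, the suffix after S is empty, so FOLLOW(S) ⊇ FOLLOW(K) = {$, f, g}; in P::=S g, S is followed by g with FIRST {g}. Thus FOLLOW(S) = {$, f, g}.
FOLLOW(K): in S::=K, the suffix after K is empty, so FOLLOW(K) ⊇ FOLLOW(S) = {$, f, g}; in P::=K, the suffix after K is empty, so FOLLOW(K) ⊇ FOLLOW(P) = {f, g}. Thus FOLLOW(K) = {$, f, g}.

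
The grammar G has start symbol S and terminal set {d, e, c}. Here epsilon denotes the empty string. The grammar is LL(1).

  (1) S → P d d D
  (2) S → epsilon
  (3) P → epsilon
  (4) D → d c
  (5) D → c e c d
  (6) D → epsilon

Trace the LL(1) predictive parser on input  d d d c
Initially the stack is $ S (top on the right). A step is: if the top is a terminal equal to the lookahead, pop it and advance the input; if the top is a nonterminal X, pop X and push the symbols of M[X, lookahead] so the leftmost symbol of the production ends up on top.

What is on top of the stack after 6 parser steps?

c

     Stack      Input      Action
  1  $ S        d d d c $  expand S → P d d D
  2  $ D d d P  d d d c $  expand P → epsilon
  3  $ D d d    d d d c $  match d
  4  $ D d      d d c $    match d
  5  $ D        d c $      expand D → d c
  6  $ c d      d c $      match d
Stack after step 6: $ c (top = c).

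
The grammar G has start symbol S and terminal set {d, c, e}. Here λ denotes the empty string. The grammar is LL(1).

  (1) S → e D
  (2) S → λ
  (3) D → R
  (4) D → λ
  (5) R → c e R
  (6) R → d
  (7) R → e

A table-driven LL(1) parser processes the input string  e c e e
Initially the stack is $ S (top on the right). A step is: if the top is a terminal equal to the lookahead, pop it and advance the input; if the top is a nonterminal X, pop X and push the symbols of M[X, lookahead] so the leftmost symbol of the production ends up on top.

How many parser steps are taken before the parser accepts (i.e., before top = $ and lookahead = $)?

8

step 1: stack=$ S  input=e c e e $  — expand S → e D
step 2: stack=$ D e  input=e c e e $  — match e
step 3: stack=$ D  input=c e e $  — expand D → R
step 4: stack=$ R  input=c e e $  — expand R → c e R
step 5: stack=$ R e c  input=c e e $  — match c
step 6: stack=$ R e  input=e e $  — match e
step 7: stack=$ R  input=e $  — expand R → e
step 8: stack=$ e  input=e $  — match e
Accept reached after 8 steps.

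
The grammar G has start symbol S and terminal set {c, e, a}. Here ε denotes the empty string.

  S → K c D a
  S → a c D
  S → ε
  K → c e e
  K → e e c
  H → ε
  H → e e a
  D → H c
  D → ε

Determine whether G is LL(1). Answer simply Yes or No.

FIRST(S) = {ε, a, c, e}
FIRST(K) = {c, e}
FIRST(H) = {ε, e}
FIRST(D) = {ε, c, e}
FOLLOW(S) = {$}
FOLLOW(K) = {c}
FOLLOW(H) = {c}
FOLLOW(D) = {$, a}
Each cell of M receives at most one production.

Yes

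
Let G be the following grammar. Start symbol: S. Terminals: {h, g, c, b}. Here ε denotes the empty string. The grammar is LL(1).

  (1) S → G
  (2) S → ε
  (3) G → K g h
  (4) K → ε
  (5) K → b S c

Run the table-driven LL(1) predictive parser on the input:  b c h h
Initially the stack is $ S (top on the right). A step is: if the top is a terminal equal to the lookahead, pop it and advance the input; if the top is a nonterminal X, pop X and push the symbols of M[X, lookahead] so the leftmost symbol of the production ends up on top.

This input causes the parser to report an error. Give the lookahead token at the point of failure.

     Stack        Input      Action
  1  $ S          b c h h $  expand S → G
  2  $ G          b c h h $  expand G → K g h
  3  $ h g K      b c h h $  expand K → b S c
  4  $ h g c S b  b c h h $  match b
  5  $ h g c S    c h h $    expand S → ε
  6  $ h g c      c h h $    match c
  7  $ h g        h h $      error: top is terminal g but lookahead is h

h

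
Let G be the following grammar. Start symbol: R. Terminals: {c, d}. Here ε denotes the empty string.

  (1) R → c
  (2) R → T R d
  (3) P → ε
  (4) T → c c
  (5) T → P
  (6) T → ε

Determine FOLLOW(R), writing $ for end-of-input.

FIRST(P) = {ε}
FIRST(T) = {ε, c}  (via P)
FIRST(R) = {c}  (via T R d)
FOLLOW(R) includes $ since R is the start symbol.
FOLLOW(R): in R→T R d, R is followed by d with FIRST {d}. Thus FOLLOW(R) = {$, d}.
FOLLOW(T): in R→T R d, T is followed by R d with FIRST {c}. Thus FOLLOW(T) = {c}.
FOLLOW(P): in T→P, the suffix after P is empty, so FOLLOW(P) ⊇ FOLLOW(T) = {c}. Thus FOLLOW(P) = {c}.

{$, d}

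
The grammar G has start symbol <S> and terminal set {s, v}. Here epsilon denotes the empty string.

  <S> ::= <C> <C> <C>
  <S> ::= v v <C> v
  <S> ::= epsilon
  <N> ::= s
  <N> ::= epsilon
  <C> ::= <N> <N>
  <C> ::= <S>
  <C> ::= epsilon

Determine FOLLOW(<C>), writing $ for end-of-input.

FIRST(<N>) = {epsilon, s}
FIRST(<S>) = {epsilon, s, v}  (via <C> <C> <C>)
FIRST(<C>) = {epsilon, s, v}  (via <N> <N>, <S>)
FOLLOW(<S>) includes $ since <S> is the start symbol.
FOLLOW(<S>): in <C>::=<S>, the suffix after <S> is empty, so FOLLOW(<S>) ⊇ FOLLOW(<C>) = {$, s, v}. Thus FOLLOW(<S>) = {$, s, v}.
FOLLOW(<C>): in <S>::=<C> <C> <C> (occurrence 1), <C> is followed by <C> <C> with FIRST {epsilon, s, v}; in <S>::=<C> <C> <C> (occurrence 1), the suffix after <C> is nullable, so FOLLOW(<C>) ⊇ FOLLOW(<S>) = {$, s, v}; in <S>::=<C> <C> <C> (occurrence 2), <C> is followed by <C> with FIRST {epsilon, s, v}; in <S>::=<C> <C> <C> (occurrence 2), the suffix after <C> is nullable, so FOLLOW(<C>) ⊇ FOLLOW(<S>) = {$, s, v}; in <S>::=<C> <C> <C> (occurrence 3), the suffix after <C> is empty, so FOLLOW(<C>) ⊇ FOLLOW(<S>) = {$, s, v}; in <S>::=v v <C> v, <C> is followed by v with FIRST {v}. Thus FOLLOW(<C>) = {$, s, v}.
FOLLOW(<N>): in <C>::=<N> <N> (occurrence 1), <N> is followed by <N> with FIRST {epsilon, s}; in <C>::=<N> <N> (occurrence 1), the suffix after <N> is nullable, so FOLLOW(<N>) ⊇ FOLLOW(<C>) = {$, s, v}; in <C>::=<N> <N> (occurrence 2), the suffix after <N> is empty, so FOLLOW(<N>) ⊇ FOLLOW(<C>) = {$, s, v}. Thus FOLLOW(<N>) = {$, s, v}.

{$, s, v}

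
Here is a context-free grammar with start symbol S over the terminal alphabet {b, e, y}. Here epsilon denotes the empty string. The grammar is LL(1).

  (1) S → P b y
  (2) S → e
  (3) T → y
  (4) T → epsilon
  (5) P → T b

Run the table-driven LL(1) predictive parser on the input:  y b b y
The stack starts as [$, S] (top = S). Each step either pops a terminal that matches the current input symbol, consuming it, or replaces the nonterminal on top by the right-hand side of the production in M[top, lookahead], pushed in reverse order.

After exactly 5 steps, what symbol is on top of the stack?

b

step 1: stack=$ S  input=y b b y $  — expand S → P b y
step 2: stack=$ y b P  input=y b b y $  — expand P → T b
step 3: stack=$ y b b T  input=y b b y $  — expand T → y
step 4: stack=$ y b b y  input=y b b y $  — match y
step 5: stack=$ y b b  input=b b y $  — match b
Stack after step 5: $ y b (top = b).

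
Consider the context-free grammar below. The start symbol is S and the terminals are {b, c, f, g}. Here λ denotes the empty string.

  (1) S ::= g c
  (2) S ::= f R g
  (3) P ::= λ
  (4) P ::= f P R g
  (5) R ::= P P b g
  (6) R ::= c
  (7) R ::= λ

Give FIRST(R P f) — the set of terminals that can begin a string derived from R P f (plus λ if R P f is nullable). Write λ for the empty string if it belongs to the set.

{b, c, f}

FIRST(S): from S::=g c we get {g}; from S::=f R g we get {f}. So FIRST(S) = {f, g}.
FIRST(P): from P::=λ we get {λ}; from P::=f P R g we get {f}. So FIRST(P) = {λ, f}.
FIRST(R): from R::=P P b g we get {b, f}; from R::=c we get {c}; from R::=λ we get {λ}. So FIRST(R) = {λ, b, c, f}.
FIRST(R P f): take FIRST of each symbol in turn, carrying on past any symbol whose FIRST contains λ; result {b, c, f}.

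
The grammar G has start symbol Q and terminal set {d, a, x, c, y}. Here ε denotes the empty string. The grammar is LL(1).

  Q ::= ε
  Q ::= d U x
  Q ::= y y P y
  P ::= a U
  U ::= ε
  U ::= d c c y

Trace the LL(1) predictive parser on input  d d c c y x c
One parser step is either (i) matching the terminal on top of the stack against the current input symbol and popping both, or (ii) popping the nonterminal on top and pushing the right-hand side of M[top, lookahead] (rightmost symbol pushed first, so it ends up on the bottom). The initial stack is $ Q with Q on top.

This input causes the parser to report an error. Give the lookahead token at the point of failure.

     Stack        Input            Action
  1  $ Q          d d c c y x c $  expand Q ::= d U x
  2  $ x U d      d d c c y x c $  match d
  3  $ x U        d c c y x c $    expand U ::= d c c y
  4  $ x y c c d  d c c y x c $    match d
  5  $ x y c c    c c y x c $      match c
  6  $ x y c      c y x c $        match c
  7  $ x y        y x c $          match y
  8  $ x          x c $            match x
  9  $            c $              error: stack empty but input remains

c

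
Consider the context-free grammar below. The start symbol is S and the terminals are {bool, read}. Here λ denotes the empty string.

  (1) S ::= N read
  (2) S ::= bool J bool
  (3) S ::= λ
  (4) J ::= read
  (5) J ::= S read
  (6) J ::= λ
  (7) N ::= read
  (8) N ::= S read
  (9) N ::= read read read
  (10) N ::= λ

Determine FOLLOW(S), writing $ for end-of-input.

FIRST(S) = {λ, bool, read}  (via N read)
FIRST(J) = {λ, bool, read}  (via S read)
FIRST(N) = {λ, bool, read}  (via S read)
FOLLOW(S) includes $ since S is the start symbol.
FOLLOW(S): in J::=S read, S is followed by read with FIRST {read}; in N::=S read, S is followed by read with FIRST {read}. Thus FOLLOW(S) = {$, read}.
FOLLOW(J): in S::=bool J bool, J is followed by bool with FIRST {bool}. Thus FOLLOW(J) = {bool}.
FOLLOW(N): in S::=N read, N is followed by read with FIRST {read}. Thus FOLLOW(N) = {read}.

{$, read}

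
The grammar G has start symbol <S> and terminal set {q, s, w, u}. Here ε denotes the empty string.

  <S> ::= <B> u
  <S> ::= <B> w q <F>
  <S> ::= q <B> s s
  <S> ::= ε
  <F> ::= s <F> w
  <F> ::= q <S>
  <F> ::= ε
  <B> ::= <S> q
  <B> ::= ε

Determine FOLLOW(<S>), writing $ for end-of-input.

FIRST(<F>): from <F>::=s <F> w we get {s}; from <F>::=q <S> we get {q}; from <F>::=ε we get {ε}. So FIRST(<F>) = {ε, q, s}.
FIRST(<S>): from <S>::=<B> u we get {q, u, w}; from <S>::=<B> w q <F> we get {q, u, w}; from <S>::=q <B> s s we get {q}; from <S>::=ε we get {ε}. So FIRST(<S>) = {ε, q, u, w}.
FIRST(<B>): from <B>::=<S> q we get {q, u, w}; from <B>::=ε we get {ε}. So FIRST(<B>) = {ε, q, u, w}.
FOLLOW(<S>) includes $ since <S> is the start symbol.
FOLLOW(<B>): in <S>::=<B> u, <B> is followed by u with FIRST {u}; in <S>::=<B> w q <F>, <B> is followed by w q <F> with FIRST {w}; in <S>::=q <B> s s, <B> is followed by s s with FIRST {s}. Thus FOLLOW(<B>) = {s, u, w}.
FOLLOW(<S>): in <F>::=q <S>, the suffix after <S> is empty, so FOLLOW(<S>) ⊇ FOLLOW(<F>) = {$, q, w}; in <B>::=<S> q, <S> is followed by q with FIRST {q}. Thus FOLLOW(<S>) = {$, q, w}.
FOLLOW(<F>): in <S>::=<B> w q <F>, the suffix after <F> is empty, so FOLLOW(<F>) ⊇ FOLLOW(<S>) = {$, q, w}; in <F>::=s <F> w, <F> is followed by w with FIRST {w}. Thus FOLLOW(<F>) = {$, q, w}.

{$, q, w}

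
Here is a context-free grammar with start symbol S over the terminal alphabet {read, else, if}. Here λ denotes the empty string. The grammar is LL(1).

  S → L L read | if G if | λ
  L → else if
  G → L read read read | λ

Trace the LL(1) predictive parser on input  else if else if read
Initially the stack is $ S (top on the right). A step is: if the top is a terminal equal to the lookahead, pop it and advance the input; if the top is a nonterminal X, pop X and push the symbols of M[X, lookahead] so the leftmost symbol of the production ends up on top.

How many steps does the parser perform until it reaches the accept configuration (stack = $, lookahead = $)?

8

step 1: stack=$ S  input=else if else if read $  — expand S → L L read
step 2: stack=$ read L L  input=else if else if read $  — expand L → else if
step 3: stack=$ read L if else  input=else if else if read $  — match else
step 4: stack=$ read L if  input=if else if read $  — match if
step 5: stack=$ read L  input=else if read $  — expand L → else if
step 6: stack=$ read if else  input=else if read $  — match else
step 7: stack=$ read if  input=if read $  — match if
step 8: stack=$ read  input=read $  — match read
Accept reached after 8 steps.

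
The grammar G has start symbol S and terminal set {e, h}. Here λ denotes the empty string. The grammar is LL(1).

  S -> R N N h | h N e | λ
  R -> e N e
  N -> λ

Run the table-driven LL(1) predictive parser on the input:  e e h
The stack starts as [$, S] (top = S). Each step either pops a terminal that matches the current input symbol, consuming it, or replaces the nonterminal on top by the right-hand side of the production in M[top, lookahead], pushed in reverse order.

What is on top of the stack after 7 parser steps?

step 1: stack=$ S  input=e e h $  — expand S -> R N N h
step 2: stack=$ h N N R  input=e e h $  — expand R -> e N e
step 3: stack=$ h N N e N e  input=e e h $  — match e
step 4: stack=$ h N N e N  input=e h $  — expand N -> λ
step 5: stack=$ h N N e  input=e h $  — match e
step 6: stack=$ h N N  input=h $  — expand N -> λ
step 7: stack=$ h N  input=h $  — expand N -> λ
Stack after step 7: $ h (top = h).

h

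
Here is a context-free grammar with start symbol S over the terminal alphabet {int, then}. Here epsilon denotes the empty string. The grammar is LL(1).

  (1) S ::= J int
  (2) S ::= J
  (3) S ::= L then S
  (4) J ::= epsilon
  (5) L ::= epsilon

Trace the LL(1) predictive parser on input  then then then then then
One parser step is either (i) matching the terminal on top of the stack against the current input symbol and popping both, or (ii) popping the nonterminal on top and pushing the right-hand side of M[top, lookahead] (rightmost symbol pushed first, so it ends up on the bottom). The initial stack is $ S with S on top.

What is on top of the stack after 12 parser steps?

step 1: stack=$ S  input=then then then then then $  — expand S ::= L then S
step 2: stack=$ S then L  input=then then then then then $  — expand L ::= epsilon
step 3: stack=$ S then  input=then then then then then $  — match then
step 4: stack=$ S  input=then then then then $  — expand S ::= L then S
step 5: stack=$ S then L  input=then then then then $  — expand L ::= epsilon
step 6: stack=$ S then  input=then then then then $  — match then
step 7: stack=$ S  input=then then then $  — expand S ::= L then S
step 8: stack=$ S then L  input=then then then $  — expand L ::= epsilon
step 9: stack=$ S then  input=then then then $  — match then
step 10: stack=$ S  input=then then $  — expand S ::= L then S
step 11: stack=$ S then L  input=then then $  — expand L ::= epsilon
step 12: stack=$ S then  input=then then $  — match then
Stack after step 12: $ S (top = S).

S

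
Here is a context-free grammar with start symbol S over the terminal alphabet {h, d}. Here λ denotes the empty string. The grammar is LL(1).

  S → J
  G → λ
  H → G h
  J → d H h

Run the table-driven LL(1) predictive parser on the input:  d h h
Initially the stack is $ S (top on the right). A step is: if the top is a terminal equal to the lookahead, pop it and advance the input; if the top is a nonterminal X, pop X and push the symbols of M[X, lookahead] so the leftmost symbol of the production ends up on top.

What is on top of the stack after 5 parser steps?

h

step 1: stack=$ S  input=d h h $  — expand S → J
step 2: stack=$ J  input=d h h $  — expand J → d H h
step 3: stack=$ h H d  input=d h h $  — match d
step 4: stack=$ h H  input=h h $  — expand H → G h
step 5: stack=$ h h G  input=h h $  — expand G → λ
Stack after step 5: $ h h (top = h).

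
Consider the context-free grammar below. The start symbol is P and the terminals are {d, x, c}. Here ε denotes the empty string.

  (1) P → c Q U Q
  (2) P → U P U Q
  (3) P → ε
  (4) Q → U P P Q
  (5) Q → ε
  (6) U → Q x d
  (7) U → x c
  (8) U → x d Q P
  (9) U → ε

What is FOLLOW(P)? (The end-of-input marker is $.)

FIRST(P): from P→c Q U Q we get {c}; from P→U P U Q we get {ε, c, x}; from P→ε we get {ε}. So FIRST(P) = {ε, c, x}.
FIRST(Q): from Q→U P P Q we get {ε, c, x}; from Q→ε we get {ε}. So FIRST(Q) = {ε, c, x}.
FIRST(U): from U→Q x d we get {c, x}; from U→x c we get {x}; from U→x d Q P we get {x}; from U→ε we get {ε}. So FIRST(U) = {ε, c, x}.
FOLLOW(P) includes $ since P is the start symbol.
FOLLOW(P): in P→U P U Q, P is followed by U Q with FIRST {ε, c, x}; in P→U P U Q, the suffix after P is nullable (adds nothing new); in Q→U P P Q (occurrence 1), P is followed by P Q with FIRST {ε, c, x}; in Q→U P P Q (occurrence 1), the suffix after P is nullable, so FOLLOW(P) ⊇ FOLLOW(Q) = {$, c, x}; in Q→U P P Q (occurrence 2), P is followed by Q with FIRST {ε, c, x}; in Q→U P P Q (occurrence 2), the suffix after P is nullable, so FOLLOW(P) ⊇ FOLLOW(Q) = {$, c, x}; in U→x d Q P, the suffix after P is empty, so FOLLOW(P) ⊇ FOLLOW(U) = {$, c, x}. Thus FOLLOW(P) = {$, c, x}.
FOLLOW(Q): in P→c Q U Q (occurrence 1), Q is followed by U Q with FIRST {ε, c, x}; in P→c Q U Q (occurrence 1), the suffix after Q is nullable, so FOLLOW(Q) ⊇ FOLLOW(P) = {$, c, x}; in P→c Q U Q (occurrence 2), the suffix after Q is empty, so FOLLOW(Q) ⊇ FOLLOW(P) = {$, c, x}; in P→U P U Q, the suffix after Q is empty, so FOLLOW(Q) ⊇ FOLLOW(P) = {$, c, x}; in Q→U P P Q, the suffix after Q is empty (adds nothing new); in U→Q x d, Q is followed by x d with FIRST {x}; in U→x d Q P, Q is followed by P with FIRST {ε, c, x}; in U→x d Q P, the suffix after Q is nullable, so FOLLOW(Q) ⊇ FOLLOW(U) = {$, c, x}. Thus FOLLOW(Q) = {$, c, x}.
FOLLOW(U): in P→c Q U Q, U is followed by Q with FIRST {ε, c, x}; in P→c Q U Q, the suffix after U is nullable, so FOLLOW(U) ⊇ FOLLOW(P) = {$, c, x}; in P→U P U Q (occurrence 1), U is followed by P U Q with FIRST {ε, c, x}; in P→U P U Q (occurrence 1), the suffix after U is nullable, so FOLLOW(U) ⊇ FOLLOW(P) = {$, c, x}; in P→U P U Q (occurrence 2), U is followed by Q with FIRST {ε, c, x}; in P→U P U Q (occurrence 2), the suffix after U is nullable, so FOLLOW(U) ⊇ FOLLOW(P) = {$, c, x}; in Q→U P P Q, U is followed by P P Q with FIRST {ε, c, x}; in Q→U P P Q, the suffix after U is nullable, so FOLLOW(U) ⊇ FOLLOW(Q) = {$, c, x}. Thus FOLLOW(U) = {$, c, x}.

{$, c, x}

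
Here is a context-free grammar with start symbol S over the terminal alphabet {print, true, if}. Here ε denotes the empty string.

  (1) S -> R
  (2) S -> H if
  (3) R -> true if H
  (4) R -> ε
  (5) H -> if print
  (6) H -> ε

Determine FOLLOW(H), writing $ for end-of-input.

FIRST(R) = {ε, true}
FIRST(H) = {ε, if}
FIRST(S) = {ε, if, true}  (via R, H if)
FOLLOW(S) includes $ since S is the start symbol.
FOLLOW(S): S appears on no right-hand side. Thus FOLLOW(S) = {$}.
FOLLOW(R): in S->R, the suffix after R is empty, so FOLLOW(R) ⊇ FOLLOW(S) = {$}. Thus FOLLOW(R) = {$}.
FOLLOW(H): in S->H if, H is followed by if with FIRST {if}; in R->true if H, the suffix after H is empty, so FOLLOW(H) ⊇ FOLLOW(R) = {$}. Thus FOLLOW(H) = {$, if}.

{$, if}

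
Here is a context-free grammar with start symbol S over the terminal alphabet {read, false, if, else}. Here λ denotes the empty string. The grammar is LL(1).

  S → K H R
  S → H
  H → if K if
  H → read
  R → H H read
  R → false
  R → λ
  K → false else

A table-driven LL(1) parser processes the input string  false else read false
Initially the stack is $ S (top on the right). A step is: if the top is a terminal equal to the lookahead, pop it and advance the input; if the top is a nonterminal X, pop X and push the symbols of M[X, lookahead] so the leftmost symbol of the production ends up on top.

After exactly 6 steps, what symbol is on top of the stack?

R

     Stack             Input                    Action
  1  $ S               false else read false $  expand S → K H R
  2  $ R H K           false else read false $  expand K → false else
  3  $ R H else false  false else read false $  match false
  4  $ R H else        else read false $        match else
  5  $ R H             read false $             expand H → read
  6  $ R read          read false $             match read
Stack after step 6: $ R (top = R).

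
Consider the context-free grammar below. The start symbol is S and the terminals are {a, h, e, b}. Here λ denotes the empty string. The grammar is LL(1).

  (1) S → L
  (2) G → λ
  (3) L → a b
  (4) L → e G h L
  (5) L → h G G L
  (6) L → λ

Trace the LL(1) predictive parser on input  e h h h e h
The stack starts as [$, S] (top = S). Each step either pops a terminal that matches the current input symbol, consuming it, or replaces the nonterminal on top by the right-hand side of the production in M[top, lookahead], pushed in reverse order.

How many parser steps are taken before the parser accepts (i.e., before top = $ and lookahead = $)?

step 1: stack=$ S  input=e h h h e h $  — expand S → L
step 2: stack=$ L  input=e h h h e h $  — expand L → e G h L
step 3: stack=$ L h G e  input=e h h h e h $  — match e
step 4: stack=$ L h G  input=h h h e h $  — expand G → λ
step 5: stack=$ L h  input=h h h e h $  — match h
step 6: stack=$ L  input=h h e h $  — expand L → h G G L
step 7: stack=$ L G G h  input=h h e h $  — match h
step 8: stack=$ L G G  input=h e h $  — expand G → λ
step 9: stack=$ L G  input=h e h $  — expand G → λ
step 10: stack=$ L  input=h e h $  — expand L → h G G L
step 11: stack=$ L G G h  input=h e h $  — match h
step 12: stack=$ L G G  input=e h $  — expand G → λ
step 13: stack=$ L G  input=e h $  — expand G → λ
step 14: stack=$ L  input=e h $  — expand L → e G h L
step 15: stack=$ L h G e  input=e h $  — match e
step 16: stack=$ L h G  input=h $  — expand G → λ
step 17: stack=$ L h  input=h $  — match h
step 18: stack=$ L  input=$  — expand L → λ
Accept reached after 18 steps.

18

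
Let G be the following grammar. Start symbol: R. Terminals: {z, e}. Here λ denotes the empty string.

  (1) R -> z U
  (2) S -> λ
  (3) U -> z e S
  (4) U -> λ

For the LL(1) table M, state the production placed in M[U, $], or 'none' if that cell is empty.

FIRST(R) = {z}
FIRST(S) = {λ}
FIRST(U) = {λ, z}
FOLLOW(R) includes $ since R is the start symbol.
FOLLOW(R): R appears on no right-hand side. Thus FOLLOW(R) = {$}.
FOLLOW(U): in R->z U, the suffix after U is empty, so FOLLOW(U) ⊇ FOLLOW(R) = {$}. Thus FOLLOW(U) = {$}.
For U -> z e S: FIRST(z e S) = {z}, so it goes in M[U, t] for t ∈ {z}.
For U -> λ: FIRST(λ) = {λ}, so it goes in M[U, t] for t ∈ {}; since λ ∈ FIRST, also for every t ∈ FOLLOW(U) = {$}.

U -> λ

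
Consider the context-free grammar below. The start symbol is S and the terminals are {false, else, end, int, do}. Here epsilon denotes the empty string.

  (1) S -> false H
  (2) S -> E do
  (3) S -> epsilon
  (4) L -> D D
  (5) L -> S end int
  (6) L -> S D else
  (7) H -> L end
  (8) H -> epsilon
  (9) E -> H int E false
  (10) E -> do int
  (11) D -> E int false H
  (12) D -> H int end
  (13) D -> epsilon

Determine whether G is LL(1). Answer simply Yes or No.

No

FIRST(S) = {epsilon, do, else, end, false, int}
FIRST(L) = {epsilon, do, else, end, false, int}
FIRST(H) = {epsilon, do, else, end, false, int}
FIRST(E) = {do, else, end, false, int}
FIRST(D) = {epsilon, do, else, end, false, int}
FOLLOW(S) = {$, do, else, end, false, int}
FOLLOW(L) = {end}
FOLLOW(H) = {$, do, else, end, false, int}
FOLLOW(E) = {do, false, int}
FOLLOW(D) = {do, else, end, false, int}
Cell M[D, do] receives both D -> E int false H and D -> H int end and D -> epsilon — the grammar is not LL(1).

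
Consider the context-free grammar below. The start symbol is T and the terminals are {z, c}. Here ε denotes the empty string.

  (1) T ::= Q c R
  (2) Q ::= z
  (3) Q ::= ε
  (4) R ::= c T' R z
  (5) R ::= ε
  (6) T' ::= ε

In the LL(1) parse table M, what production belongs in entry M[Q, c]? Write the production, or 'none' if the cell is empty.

Q ::= ε

FIRST(Q) = {ε, z}
FIRST(R) = {ε, c}
FIRST(T') = {ε}
FIRST(T) = {c, z}  (via Q c R)
FOLLOW(T) includes $ since T is the start symbol.
FOLLOW(Q): in T::=Q c R, Q is followed by c R with FIRST {c}. Thus FOLLOW(Q) = {c}.
For Q ::= z: FIRST(z) = {z}, so it goes in M[Q, t] for t ∈ {z}.
For Q ::= ε: FIRST(ε) = {ε}, so it goes in M[Q, t] for t ∈ {}; since ε ∈ FIRST, also for every t ∈ FOLLOW(Q) = {c}.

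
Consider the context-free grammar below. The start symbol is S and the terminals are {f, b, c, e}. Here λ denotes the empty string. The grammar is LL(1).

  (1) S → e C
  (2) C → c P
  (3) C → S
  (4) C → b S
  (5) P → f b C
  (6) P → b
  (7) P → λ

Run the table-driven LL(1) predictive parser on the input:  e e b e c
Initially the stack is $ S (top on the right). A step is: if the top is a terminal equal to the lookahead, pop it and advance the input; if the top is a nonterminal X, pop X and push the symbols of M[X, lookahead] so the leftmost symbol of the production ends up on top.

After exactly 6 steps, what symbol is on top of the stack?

b

step 1: stack=$ S  input=e e b e c $  — expand S → e C
step 2: stack=$ C e  input=e e b e c $  — match e
step 3: stack=$ C  input=e b e c $  — expand C → S
step 4: stack=$ S  input=e b e c $  — expand S → e C
step 5: stack=$ C e  input=e b e c $  — match e
step 6: stack=$ C  input=b e c $  — expand C → b S
Stack after step 6: $ S b (top = b).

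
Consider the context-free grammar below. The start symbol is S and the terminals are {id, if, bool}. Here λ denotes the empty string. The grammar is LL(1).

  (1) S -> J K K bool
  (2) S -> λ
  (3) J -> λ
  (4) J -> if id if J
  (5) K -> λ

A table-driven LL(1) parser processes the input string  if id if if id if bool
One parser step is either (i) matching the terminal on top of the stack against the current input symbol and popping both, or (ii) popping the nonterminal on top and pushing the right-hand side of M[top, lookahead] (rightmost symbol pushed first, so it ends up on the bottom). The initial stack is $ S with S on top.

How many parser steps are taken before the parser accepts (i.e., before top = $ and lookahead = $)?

step 1: stack=$ S  input=if id if if id if bool $  — expand S -> J K K bool
step 2: stack=$ bool K K J  input=if id if if id if bool $  — expand J -> if id if J
step 3: stack=$ bool K K J if id if  input=if id if if id if bool $  — match if
step 4: stack=$ bool K K J if id  input=id if if id if bool $  — match id
step 5: stack=$ bool K K J if  input=if if id if bool $  — match if
step 6: stack=$ bool K K J  input=if id if bool $  — expand J -> if id if J
step 7: stack=$ bool K K J if id if  input=if id if bool $  — match if
step 8: stack=$ bool K K J if id  input=id if bool $  — match id
step 9: stack=$ bool K K J if  input=if bool $  — match if
step 10: stack=$ bool K K J  input=bool $  — expand J -> λ
step 11: stack=$ bool K K  input=bool $  — expand K -> λ
step 12: stack=$ bool K  input=bool $  — expand K -> λ
step 13: stack=$ bool  input=bool $  — match bool
Accept reached after 13 steps.

13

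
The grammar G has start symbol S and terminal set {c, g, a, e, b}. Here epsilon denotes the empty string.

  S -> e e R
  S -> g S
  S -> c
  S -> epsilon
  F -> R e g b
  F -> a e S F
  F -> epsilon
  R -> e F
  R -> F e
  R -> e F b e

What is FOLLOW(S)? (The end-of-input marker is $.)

{$, a, b, e}

FIRST(S): from S->e e R we get {e}; from S->g S we get {g}; from S->c we get {c}; from S->epsilon we get {epsilon}. So FIRST(S) = {epsilon, c, e, g}.
FIRST(F): from F->R e g b we get {a, e}; from F->a e S F we get {a}; from F->epsilon we get {epsilon}. So FIRST(F) = {epsilon, a, e}.
FIRST(R): from R->e F we get {e}; from R->F e we get {a, e}; from R->e F b e we get {e}. So FIRST(R) = {a, e}.
FOLLOW(S) includes $ since S is the start symbol.
FOLLOW(S): in S->g S, the suffix after S is empty (adds nothing new); in F->a e S F, S is followed by F with FIRST {epsilon, a, e}; in F->a e S F, the suffix after S is nullable, so FOLLOW(S) ⊇ FOLLOW(F) = {$, a, b, e}. Thus FOLLOW(S) = {$, a, b, e}.
FOLLOW(R): in S->e e R, the suffix after R is empty, so FOLLOW(R) ⊇ FOLLOW(S) = {$, a, b, e}; in F->R e g b, R is followed by e g b with FIRST {e}. Thus FOLLOW(R) = {$, a, b, e}.
FOLLOW(F): in F->a e S F, the suffix after F is empty (adds nothing new); in R->e F, the suffix after F is empty, so FOLLOW(F) ⊇ FOLLOW(R) = {$, a, b, e}; in R->F e, F is followed by e with FIRST {e}; in R->e F b e, F is followed by b e with FIRST {b}. Thus FOLLOW(F) = {$, a, b, e}.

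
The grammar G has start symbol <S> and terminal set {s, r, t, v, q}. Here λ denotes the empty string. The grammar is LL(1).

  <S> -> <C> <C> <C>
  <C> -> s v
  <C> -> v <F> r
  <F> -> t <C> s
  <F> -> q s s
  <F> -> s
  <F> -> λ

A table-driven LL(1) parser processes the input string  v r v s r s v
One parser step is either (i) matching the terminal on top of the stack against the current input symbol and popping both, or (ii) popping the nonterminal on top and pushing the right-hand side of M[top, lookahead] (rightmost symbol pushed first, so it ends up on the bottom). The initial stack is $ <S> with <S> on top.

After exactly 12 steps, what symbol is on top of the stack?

v

      Stack              Input            Action
   1  $ <S>              v r v s r s v $  expand <S> -> <C> <C> <C>
   2  $ <C> <C> <C>      v r v s r s v $  expand <C> -> v <F> r
   3  $ <C> <C> r <F> v  v r v s r s v $  match v
   4  $ <C> <C> r <F>    r v s r s v $    expand <F> -> λ
   5  $ <C> <C> r        r v s r s v $    match r
   6  $ <C> <C>          v s r s v $      expand <C> -> v <F> r
   7  $ <C> r <F> v      v s r s v $      match v
   8  $ <C> r <F>        s r s v $        expand <F> -> s
   9  $ <C> r s          s r s v $        match s
  10  $ <C> r            r s v $          match r
  11  $ <C>              s v $            expand <C> -> s v
  12  $ v s              s v $            match s
Stack after step 12: $ v (top = v).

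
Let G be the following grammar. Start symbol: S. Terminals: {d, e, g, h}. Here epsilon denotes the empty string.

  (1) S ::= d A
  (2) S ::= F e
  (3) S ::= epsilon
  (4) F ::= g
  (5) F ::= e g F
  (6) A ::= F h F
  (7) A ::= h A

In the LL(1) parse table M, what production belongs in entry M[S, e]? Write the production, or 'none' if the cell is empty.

FIRST(F): from F::=g we get {g}; from F::=e g F we get {e}. So FIRST(F) = {e, g}.
FIRST(S): from S::=d A we get {d}; from S::=F e we get {e, g}; from S::=epsilon we get {epsilon}. So FIRST(S) = {epsilon, d, e, g}.
FIRST(A): from A::=F h F we get {e, g}; from A::=h A we get {h}. So FIRST(A) = {e, g, h}.
FOLLOW(S) includes $ since S is the start symbol.
FOLLOW(S): S appears on no right-hand side. Thus FOLLOW(S) = {$}.
For S ::= d A: FIRST(d A) = {d}, so it goes in M[S, t] for t ∈ {d}.
For S ::= F e: FIRST(F e) = {e, g}, so it goes in M[S, t] for t ∈ {e, g}.
For S ::= epsilon: FIRST(epsilon) = {epsilon}, so it goes in M[S, t] for t ∈ {}; since epsilon ∈ FIRST, also for every t ∈ FOLLOW(S) = {$}.

S ::= F e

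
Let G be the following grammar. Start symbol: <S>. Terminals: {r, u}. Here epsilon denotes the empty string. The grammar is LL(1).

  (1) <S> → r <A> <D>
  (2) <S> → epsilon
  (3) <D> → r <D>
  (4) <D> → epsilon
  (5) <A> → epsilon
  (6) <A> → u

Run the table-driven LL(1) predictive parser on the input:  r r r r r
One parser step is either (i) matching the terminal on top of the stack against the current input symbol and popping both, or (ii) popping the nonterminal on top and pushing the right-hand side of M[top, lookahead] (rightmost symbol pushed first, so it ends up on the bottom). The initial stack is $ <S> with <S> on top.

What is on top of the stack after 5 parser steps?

<D>

     Stack        Input        Action
  1  $ <S>        r r r r r $  expand <S> → r <A> <D>
  2  $ <D> <A> r  r r r r r $  match r
  3  $ <D> <A>    r r r r $    expand <A> → epsilon
  4  $ <D>        r r r r $    expand <D> → r <D>
  5  $ <D> r      r r r r $    match r
Stack after step 5: $ <D> (top = <D>).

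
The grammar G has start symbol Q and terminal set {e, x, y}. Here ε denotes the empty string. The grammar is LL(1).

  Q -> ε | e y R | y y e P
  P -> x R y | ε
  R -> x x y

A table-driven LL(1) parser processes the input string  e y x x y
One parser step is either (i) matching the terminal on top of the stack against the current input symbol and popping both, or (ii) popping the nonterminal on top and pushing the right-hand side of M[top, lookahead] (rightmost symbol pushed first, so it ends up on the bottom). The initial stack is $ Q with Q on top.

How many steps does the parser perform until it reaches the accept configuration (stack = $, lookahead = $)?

7

step 1: stack=$ Q  input=e y x x y $  — expand Q -> e y R
step 2: stack=$ R y e  input=e y x x y $  — match e
step 3: stack=$ R y  input=y x x y $  — match y
step 4: stack=$ R  input=x x y $  — expand R -> x x y
step 5: stack=$ y x x  input=x x y $  — match x
step 6: stack=$ y x  input=x y $  — match x
step 7: stack=$ y  input=y $  — match y
Accept reached after 7 steps.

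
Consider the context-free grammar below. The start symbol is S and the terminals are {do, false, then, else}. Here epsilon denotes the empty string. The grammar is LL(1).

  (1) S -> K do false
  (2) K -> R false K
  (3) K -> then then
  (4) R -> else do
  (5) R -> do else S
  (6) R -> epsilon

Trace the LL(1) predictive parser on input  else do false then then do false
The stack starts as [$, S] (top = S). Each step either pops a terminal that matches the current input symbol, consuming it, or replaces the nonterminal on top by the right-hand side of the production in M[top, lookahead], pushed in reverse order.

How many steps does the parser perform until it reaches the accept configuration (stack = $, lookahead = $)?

      Stack                       Input                               Action
   1  $ S                         else do false then then do false $  expand S -> K do false
   2  $ false do K                else do false then then do false $  expand K -> R false K
   3  $ false do K false R        else do false then then do false $  expand R -> else do
   4  $ false do K false do else  else do false then then do false $  match else
   5  $ false do K false do       do false then then do false $       match do
   6  $ false do K false          false then then do false $          match false
   7  $ false do K                then then do false $                expand K -> then then
   8  $ false do then then        then then do false $                match then
   9  $ false do then             then do false $                     match then
  10  $ false do                  do false $                          match do
  11  $ false                     false $                             match false
Accept reached after 11 steps.

11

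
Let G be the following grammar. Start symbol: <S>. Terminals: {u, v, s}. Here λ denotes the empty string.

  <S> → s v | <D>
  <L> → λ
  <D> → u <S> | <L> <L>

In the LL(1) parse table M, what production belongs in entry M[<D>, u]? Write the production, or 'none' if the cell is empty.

<D> → u <S>

FIRST(<L>): from <L>→λ we get {λ}. So FIRST(<L>) = {λ}.
FIRST(<D>): from <D>→u <S> we get {u}; from <D>→<L> <L> we get {λ}. So FIRST(<D>) = {λ, u}.
FIRST(<S>): from <S>→s v we get {s}; from <S>→<D> we get {λ, u}. So FIRST(<S>) = {λ, s, u}.
FOLLOW(<S>) includes $ since <S> is the start symbol.
FOLLOW(<S>): in <D>→u <S>, the suffix after <S> is empty, so FOLLOW(<S>) ⊇ FOLLOW(<D>) = {$}. Thus FOLLOW(<S>) = {$}.
FOLLOW(<D>): in <S>→<D>, the suffix after <D> is empty, so FOLLOW(<D>) ⊇ FOLLOW(<S>) = {$}. Thus FOLLOW(<D>) = {$}.
For <D> → u <S>: FIRST(u <S>) = {u}, so it goes in M[<D>, t] for t ∈ {u}.
For <D> → <L> <L>: FIRST(<L> <L>) = {λ}, so it goes in M[<D>, t] for t ∈ {}; since λ ∈ FIRST, also for every t ∈ FOLLOW(<D>) = {$}.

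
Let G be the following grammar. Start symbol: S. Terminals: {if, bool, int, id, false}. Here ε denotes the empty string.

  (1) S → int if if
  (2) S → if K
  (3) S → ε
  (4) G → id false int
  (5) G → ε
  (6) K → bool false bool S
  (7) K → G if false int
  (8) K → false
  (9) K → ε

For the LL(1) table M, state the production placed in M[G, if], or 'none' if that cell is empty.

FIRST(S) = {ε, if, int}
FIRST(G) = {ε, id}
FIRST(K) = {ε, bool, false, id, if}  (via G if false int)
FOLLOW(S) includes $ since S is the start symbol.
FOLLOW(G): in K→G if false int, G is followed by if false int with FIRST {if}. Thus FOLLOW(G) = {if}.
For G → id false int: FIRST(id false int) = {id}, so it goes in M[G, t] for t ∈ {id}.
For G → ε: FIRST(ε) = {ε}, so it goes in M[G, t] for t ∈ {}; since ε ∈ FIRST, also for every t ∈ FOLLOW(G) = {if}.

G → ε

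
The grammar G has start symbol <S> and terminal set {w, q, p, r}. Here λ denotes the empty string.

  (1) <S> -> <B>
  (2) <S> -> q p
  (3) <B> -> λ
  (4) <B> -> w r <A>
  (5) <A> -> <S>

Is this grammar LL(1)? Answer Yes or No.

Yes

FIRST(<S>) = {λ, q, w}
FIRST(<B>) = {λ, w}
FIRST(<A>) = {λ, q, w}
FOLLOW(<S>) = {$}
FOLLOW(<B>) = {$}
FOLLOW(<A>) = {$}
Each cell of M receives at most one production.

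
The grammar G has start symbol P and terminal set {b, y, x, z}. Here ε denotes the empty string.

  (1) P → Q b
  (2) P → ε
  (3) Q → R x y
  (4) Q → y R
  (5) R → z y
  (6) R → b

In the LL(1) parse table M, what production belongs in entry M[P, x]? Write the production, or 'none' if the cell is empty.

FIRST(R) = {b, z}
FIRST(Q) = {b, y, z}  (via R x y)
FIRST(P) = {ε, b, y, z}  (via Q b)
FOLLOW(P) includes $ since P is the start symbol.
FOLLOW(P): P appears on no right-hand side. Thus FOLLOW(P) = {$}.
For P → Q b: FIRST(Q b) = {b, y, z}, so it goes in M[P, t] for t ∈ {b, y, z}.
For P → ε: FIRST(ε) = {ε}, so it goes in M[P, t] for t ∈ {}; since ε ∈ FIRST, also for every t ∈ FOLLOW(P) = {$}.
None of these place a production in M[P, x].

none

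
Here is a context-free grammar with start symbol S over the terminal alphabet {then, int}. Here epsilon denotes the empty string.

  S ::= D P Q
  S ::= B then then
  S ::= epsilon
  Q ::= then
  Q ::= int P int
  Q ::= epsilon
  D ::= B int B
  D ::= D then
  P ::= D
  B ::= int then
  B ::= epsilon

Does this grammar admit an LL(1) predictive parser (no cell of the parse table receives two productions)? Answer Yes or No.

No

FIRST(S) = {epsilon, int, then}
FIRST(Q) = {epsilon, int, then}
FIRST(D) = {int}
FIRST(P) = {int}
FIRST(B) = {epsilon, int}
FOLLOW(S) = {$}
FOLLOW(Q) = {$}
FOLLOW(D) = {$, int, then}
FOLLOW(P) = {$, int, then}
FOLLOW(B) = {$, int, then}
Cell M[B, int] receives both B ::= int then and B ::= epsilon — the grammar is not LL(1).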